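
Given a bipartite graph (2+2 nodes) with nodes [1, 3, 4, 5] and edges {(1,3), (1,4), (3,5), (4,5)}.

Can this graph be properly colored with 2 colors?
A valid 2-coloring: color 1: [1, 5]; color 2: [3, 4].
(χ(G) = 2 ≤ 2.)

Yes, G is 2-colorable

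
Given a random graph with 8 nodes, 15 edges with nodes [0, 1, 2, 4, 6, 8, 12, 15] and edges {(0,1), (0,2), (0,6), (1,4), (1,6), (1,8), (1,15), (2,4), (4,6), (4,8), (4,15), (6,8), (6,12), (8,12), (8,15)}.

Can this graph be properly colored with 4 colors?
Yes, G is 4-colorable

A valid 4-coloring: color 1: [0, 4, 12]; color 2: [2, 6, 15]; color 3: [1]; color 4: [8].
(χ(G) = 4 ≤ 4.)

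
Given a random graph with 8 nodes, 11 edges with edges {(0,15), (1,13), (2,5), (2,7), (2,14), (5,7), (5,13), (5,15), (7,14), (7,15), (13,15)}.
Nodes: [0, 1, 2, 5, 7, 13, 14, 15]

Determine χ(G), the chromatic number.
Clique number ω(G) = 3 (lower bound: χ ≥ ω).
The clique on [5, 13, 15] has size 3, forcing χ ≥ 3, and the coloring below uses 3 colors, so χ(G) = 3.
A valid 3-coloring: color 1: [0, 7, 13]; color 2: [1, 5, 14]; color 3: [2, 15].

χ(G) = 3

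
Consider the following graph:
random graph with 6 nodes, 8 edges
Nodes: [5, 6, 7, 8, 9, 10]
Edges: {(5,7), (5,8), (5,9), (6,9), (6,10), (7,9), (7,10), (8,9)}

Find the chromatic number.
Clique number ω(G) = 3 (lower bound: χ ≥ ω).
The clique on [5, 8, 9] has size 3, forcing χ ≥ 3, and the coloring below uses 3 colors, so χ(G) = 3.
A valid 3-coloring: color 1: [9, 10]; color 2: [5, 6]; color 3: [7, 8].

χ(G) = 3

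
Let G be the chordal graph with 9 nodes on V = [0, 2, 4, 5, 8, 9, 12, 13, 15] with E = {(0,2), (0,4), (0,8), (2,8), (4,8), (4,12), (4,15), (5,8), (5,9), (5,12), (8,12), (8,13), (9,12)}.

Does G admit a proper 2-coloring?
The clique on vertices [0, 2, 8] has size 3 > 2, so it alone needs 3 colors.

No, G is not 2-colorable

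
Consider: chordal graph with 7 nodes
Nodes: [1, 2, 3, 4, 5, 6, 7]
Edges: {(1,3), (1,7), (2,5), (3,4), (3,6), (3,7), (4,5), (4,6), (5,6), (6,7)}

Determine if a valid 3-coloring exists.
A valid 3-coloring: color 1: [1, 2, 6]; color 2: [3, 5]; color 3: [4, 7].
(χ(G) = 3 ≤ 3.)

Yes, G is 3-colorable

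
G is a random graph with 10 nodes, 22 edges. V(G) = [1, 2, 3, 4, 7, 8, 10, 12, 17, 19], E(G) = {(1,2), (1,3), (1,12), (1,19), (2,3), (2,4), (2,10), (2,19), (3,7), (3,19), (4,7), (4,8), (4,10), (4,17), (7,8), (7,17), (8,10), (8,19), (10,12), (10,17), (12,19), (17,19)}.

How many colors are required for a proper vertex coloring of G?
χ(G) = 4

Clique number ω(G) = 4 (lower bound: χ ≥ ω).
The clique on [1, 2, 3, 19] has size 4, forcing χ ≥ 4, and the coloring below uses 4 colors, so χ(G) = 4.
A valid 4-coloring: color 1: [4, 19]; color 2: [2, 7, 12]; color 3: [1, 10]; color 4: [3, 8, 17].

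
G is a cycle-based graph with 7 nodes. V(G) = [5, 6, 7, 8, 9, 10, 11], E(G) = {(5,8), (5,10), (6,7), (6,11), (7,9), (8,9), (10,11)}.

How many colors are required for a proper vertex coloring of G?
χ(G) = 3

Clique number ω(G) = 2 (lower bound: χ ≥ ω).
Odd cycle [10, 11, 6, 7, 9, 8, 5] needs 3 colors (χ ≥ 3).
The coloring below uses 3 colors, so χ(G) = 3.
A valid 3-coloring: color 1: [6, 8, 10]; color 2: [5, 7, 11]; color 3: [9].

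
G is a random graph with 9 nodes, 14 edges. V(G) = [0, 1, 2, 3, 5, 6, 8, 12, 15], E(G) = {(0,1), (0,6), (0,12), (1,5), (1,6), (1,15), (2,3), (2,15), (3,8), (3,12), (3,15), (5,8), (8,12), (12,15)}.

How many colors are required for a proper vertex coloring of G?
Clique number ω(G) = 3 (lower bound: χ ≥ ω).
The clique on [0, 1, 6] has size 3, forcing χ ≥ 3, and the coloring below uses 3 colors, so χ(G) = 3.
A valid 3-coloring: color 1: [0, 8, 15]; color 2: [1, 2, 12]; color 3: [3, 5, 6].

χ(G) = 3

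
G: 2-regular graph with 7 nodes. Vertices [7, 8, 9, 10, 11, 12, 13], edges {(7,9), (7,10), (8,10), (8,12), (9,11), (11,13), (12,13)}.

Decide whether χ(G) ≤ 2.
Odd cycle [10, 8, 12, 13, 11, 9, 7] needs 3 colors (χ ≥ 3).
Hence χ(G) ≥ 3 > 2, so no proper 2-coloring exists.

No, G is not 2-colorable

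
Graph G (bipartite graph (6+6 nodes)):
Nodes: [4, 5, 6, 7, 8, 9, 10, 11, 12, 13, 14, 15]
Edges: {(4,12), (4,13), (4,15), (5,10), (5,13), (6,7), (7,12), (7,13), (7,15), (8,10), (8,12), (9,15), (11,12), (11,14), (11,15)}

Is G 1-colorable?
No, G is not 1-colorable

Edge (4,12) forces its endpoints to differ, so 1 color is not enough.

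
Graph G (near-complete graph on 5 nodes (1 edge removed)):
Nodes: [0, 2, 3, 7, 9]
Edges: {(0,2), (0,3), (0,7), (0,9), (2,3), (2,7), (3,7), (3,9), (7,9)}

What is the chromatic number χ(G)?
χ(G) = 4

Clique number ω(G) = 4 (lower bound: χ ≥ ω).
The clique on [0, 3, 7, 9] has size 4, forcing χ ≥ 4, and the coloring below uses 4 colors, so χ(G) = 4.
A valid 4-coloring: color 1: [0]; color 2: [7]; color 3: [3]; color 4: [2, 9].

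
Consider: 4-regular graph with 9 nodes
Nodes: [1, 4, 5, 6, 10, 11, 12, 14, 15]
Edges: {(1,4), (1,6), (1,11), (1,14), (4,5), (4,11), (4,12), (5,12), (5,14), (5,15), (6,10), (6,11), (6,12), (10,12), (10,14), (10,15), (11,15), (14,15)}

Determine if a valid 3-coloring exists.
A valid 3-coloring: color 1: [4, 6, 14]; color 2: [1, 12, 15]; color 3: [5, 10, 11].
(χ(G) = 3 ≤ 3.)

Yes, G is 3-colorable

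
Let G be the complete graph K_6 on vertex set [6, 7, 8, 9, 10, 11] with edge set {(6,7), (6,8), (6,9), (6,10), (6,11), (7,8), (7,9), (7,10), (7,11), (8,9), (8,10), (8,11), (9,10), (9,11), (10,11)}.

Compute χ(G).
Clique number ω(G) = 6 (lower bound: χ ≥ ω).
The clique on [6, 7, 8, 9, 10, 11] has size 6, forcing χ ≥ 6, and the coloring below uses 6 colors, so χ(G) = 6.
A valid 6-coloring: color 1: [9]; color 2: [7]; color 3: [6]; color 4: [10]; color 5: [11]; color 6: [8].

χ(G) = 6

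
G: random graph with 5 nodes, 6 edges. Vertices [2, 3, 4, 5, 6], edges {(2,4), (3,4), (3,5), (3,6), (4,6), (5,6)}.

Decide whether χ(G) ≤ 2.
The clique on vertices [3, 4, 6] has size 3 > 2, so it alone needs 3 colors.

No, G is not 2-colorable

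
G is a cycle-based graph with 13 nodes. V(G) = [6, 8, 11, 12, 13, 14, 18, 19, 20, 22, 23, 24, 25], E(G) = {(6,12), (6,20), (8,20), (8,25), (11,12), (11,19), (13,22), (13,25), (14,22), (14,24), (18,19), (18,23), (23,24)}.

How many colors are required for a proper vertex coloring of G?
χ(G) = 3

Clique number ω(G) = 2 (lower bound: χ ≥ ω).
Odd cycle [6, 20, 8, 25, 13, 22, 14, 24, 23, 18, 19, 11, 12] needs 3 colors (χ ≥ 3).
The coloring below uses 3 colors, so χ(G) = 3.
A valid 3-coloring: color 1: [6, 8, 11, 13, 14, 23]; color 2: [12, 18, 20, 22, 24, 25]; color 3: [19].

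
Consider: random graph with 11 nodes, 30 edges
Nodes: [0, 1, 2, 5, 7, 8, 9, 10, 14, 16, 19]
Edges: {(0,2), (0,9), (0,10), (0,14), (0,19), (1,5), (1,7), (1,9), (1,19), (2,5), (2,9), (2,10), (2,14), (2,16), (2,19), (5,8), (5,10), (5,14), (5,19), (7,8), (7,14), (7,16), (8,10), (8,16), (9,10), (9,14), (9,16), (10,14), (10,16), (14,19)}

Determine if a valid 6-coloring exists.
Yes, G is 6-colorable

A valid 6-coloring: color 1: [7, 10, 19]; color 2: [1, 2, 8]; color 3: [14, 16]; color 4: [5, 9]; color 5: [0].
(χ(G) = 5 ≤ 6.)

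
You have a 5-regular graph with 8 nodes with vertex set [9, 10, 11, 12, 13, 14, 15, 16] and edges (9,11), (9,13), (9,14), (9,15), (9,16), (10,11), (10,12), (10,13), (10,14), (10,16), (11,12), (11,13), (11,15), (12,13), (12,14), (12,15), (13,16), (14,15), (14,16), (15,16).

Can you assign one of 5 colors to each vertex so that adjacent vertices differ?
Yes, G is 5-colorable

A valid 5-coloring: color 1: [11, 14]; color 2: [13, 15]; color 3: [9, 10]; color 4: [12, 16].
(χ(G) = 4 ≤ 5.)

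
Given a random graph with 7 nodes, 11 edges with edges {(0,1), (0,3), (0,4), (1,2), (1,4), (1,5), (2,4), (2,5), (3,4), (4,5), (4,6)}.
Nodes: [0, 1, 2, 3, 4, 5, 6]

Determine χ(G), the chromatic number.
χ(G) = 4

Clique number ω(G) = 4 (lower bound: χ ≥ ω).
The clique on [1, 2, 4, 5] has size 4, forcing χ ≥ 4, and the coloring below uses 4 colors, so χ(G) = 4.
A valid 4-coloring: color 1: [4]; color 2: [1, 3, 6]; color 3: [0, 5]; color 4: [2].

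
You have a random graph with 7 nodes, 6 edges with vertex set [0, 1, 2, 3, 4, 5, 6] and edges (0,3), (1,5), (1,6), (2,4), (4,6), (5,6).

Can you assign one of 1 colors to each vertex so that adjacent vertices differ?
The clique on vertices [1, 5, 6] has size 3 > 1, so it alone needs 3 colors.

No, G is not 1-colorable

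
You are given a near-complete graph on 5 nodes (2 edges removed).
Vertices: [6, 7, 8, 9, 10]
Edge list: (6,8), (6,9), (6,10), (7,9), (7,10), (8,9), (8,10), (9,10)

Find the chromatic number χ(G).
Clique number ω(G) = 4 (lower bound: χ ≥ ω).
The clique on [6, 8, 9, 10] has size 4, forcing χ ≥ 4, and the coloring below uses 4 colors, so χ(G) = 4.
A valid 4-coloring: color 1: [9]; color 2: [10]; color 3: [6, 7]; color 4: [8].

χ(G) = 4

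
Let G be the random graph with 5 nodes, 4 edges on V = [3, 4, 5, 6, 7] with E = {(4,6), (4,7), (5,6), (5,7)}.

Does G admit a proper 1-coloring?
Edge (4,6) forces its endpoints to differ, so 1 color is not enough.

No, G is not 1-colorable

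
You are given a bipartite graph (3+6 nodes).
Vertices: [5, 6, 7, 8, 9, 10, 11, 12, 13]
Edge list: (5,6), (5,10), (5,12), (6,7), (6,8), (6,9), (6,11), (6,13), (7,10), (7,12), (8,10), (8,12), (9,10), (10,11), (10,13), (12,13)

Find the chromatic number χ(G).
Clique number ω(G) = 2 (lower bound: χ ≥ ω).
The graph is bipartite (no odd cycle), so 2 colors suffice: χ(G) = 2.
A valid 2-coloring: color 1: [6, 10, 12]; color 2: [5, 7, 8, 9, 11, 13].

χ(G) = 2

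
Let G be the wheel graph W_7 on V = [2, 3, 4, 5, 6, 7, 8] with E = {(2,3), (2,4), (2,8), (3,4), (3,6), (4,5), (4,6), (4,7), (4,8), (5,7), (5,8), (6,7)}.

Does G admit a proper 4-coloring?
A valid 4-coloring: color 1: [4]; color 2: [3, 7, 8]; color 3: [2, 5, 6].
(χ(G) = 3 ≤ 4.)

Yes, G is 4-colorable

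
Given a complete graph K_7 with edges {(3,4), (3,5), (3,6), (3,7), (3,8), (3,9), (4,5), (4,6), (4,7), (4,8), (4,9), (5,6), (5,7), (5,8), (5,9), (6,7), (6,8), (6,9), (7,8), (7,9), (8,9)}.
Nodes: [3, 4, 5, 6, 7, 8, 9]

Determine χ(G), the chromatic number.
Clique number ω(G) = 7 (lower bound: χ ≥ ω).
The clique on [3, 4, 5, 6, 7, 8, 9] has size 7, forcing χ ≥ 7, and the coloring below uses 7 colors, so χ(G) = 7.
A valid 7-coloring: color 1: [7]; color 2: [8]; color 3: [6]; color 4: [9]; color 5: [3]; color 6: [5]; color 7: [4].

χ(G) = 7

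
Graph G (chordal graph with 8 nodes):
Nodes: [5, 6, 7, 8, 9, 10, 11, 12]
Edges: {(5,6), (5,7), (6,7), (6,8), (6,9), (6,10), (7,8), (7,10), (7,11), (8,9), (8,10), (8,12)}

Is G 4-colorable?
A valid 4-coloring: color 1: [7, 9, 12]; color 2: [6, 11]; color 3: [5, 8]; color 4: [10].
(χ(G) = 4 ≤ 4.)

Yes, G is 4-colorable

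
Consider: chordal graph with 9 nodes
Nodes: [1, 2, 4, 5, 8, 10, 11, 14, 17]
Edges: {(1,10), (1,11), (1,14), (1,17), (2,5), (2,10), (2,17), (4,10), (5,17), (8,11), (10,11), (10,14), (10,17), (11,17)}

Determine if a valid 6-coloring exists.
Yes, G is 6-colorable

A valid 6-coloring: color 1: [5, 8, 10]; color 2: [4, 14, 17]; color 3: [1, 2]; color 4: [11].
(χ(G) = 4 ≤ 6.)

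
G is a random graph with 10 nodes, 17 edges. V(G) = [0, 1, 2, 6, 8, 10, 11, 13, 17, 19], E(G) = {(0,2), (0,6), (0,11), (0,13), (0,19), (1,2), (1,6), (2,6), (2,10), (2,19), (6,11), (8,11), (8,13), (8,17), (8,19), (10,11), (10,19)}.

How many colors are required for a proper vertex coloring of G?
χ(G) = 3

Clique number ω(G) = 3 (lower bound: χ ≥ ω).
The clique on [0, 2, 19] has size 3, forcing χ ≥ 3, and the coloring below uses 3 colors, so χ(G) = 3.
A valid 3-coloring: color 1: [0, 1, 8, 10]; color 2: [2, 11, 13, 17]; color 3: [6, 19].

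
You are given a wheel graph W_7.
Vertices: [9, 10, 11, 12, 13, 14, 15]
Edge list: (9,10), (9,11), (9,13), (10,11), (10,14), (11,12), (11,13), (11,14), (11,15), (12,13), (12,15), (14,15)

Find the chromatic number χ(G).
χ(G) = 3

Clique number ω(G) = 3 (lower bound: χ ≥ ω).
The clique on [9, 10, 11] has size 3, forcing χ ≥ 3, and the coloring below uses 3 colors, so χ(G) = 3.
A valid 3-coloring: color 1: [11]; color 2: [10, 13, 15]; color 3: [9, 12, 14].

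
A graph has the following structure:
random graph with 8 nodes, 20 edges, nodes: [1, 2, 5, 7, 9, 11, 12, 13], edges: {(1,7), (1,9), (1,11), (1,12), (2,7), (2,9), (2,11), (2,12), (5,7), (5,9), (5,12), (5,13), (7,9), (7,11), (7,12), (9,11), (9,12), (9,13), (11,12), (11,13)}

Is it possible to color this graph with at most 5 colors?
Yes, G is 5-colorable

A valid 5-coloring: color 1: [9]; color 2: [12, 13]; color 3: [5, 11]; color 4: [7]; color 5: [1, 2].
(χ(G) = 5 ≤ 5.)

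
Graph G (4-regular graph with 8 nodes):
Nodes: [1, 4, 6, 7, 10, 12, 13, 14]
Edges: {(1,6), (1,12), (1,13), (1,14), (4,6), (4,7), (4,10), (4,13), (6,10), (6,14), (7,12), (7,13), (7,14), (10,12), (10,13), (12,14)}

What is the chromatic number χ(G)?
χ(G) = 3

Clique number ω(G) = 3 (lower bound: χ ≥ ω).
The clique on [1, 12, 14] has size 3, forcing χ ≥ 3, and the coloring below uses 3 colors, so χ(G) = 3.
A valid 3-coloring: color 1: [6, 12, 13]; color 2: [4, 14]; color 3: [1, 7, 10].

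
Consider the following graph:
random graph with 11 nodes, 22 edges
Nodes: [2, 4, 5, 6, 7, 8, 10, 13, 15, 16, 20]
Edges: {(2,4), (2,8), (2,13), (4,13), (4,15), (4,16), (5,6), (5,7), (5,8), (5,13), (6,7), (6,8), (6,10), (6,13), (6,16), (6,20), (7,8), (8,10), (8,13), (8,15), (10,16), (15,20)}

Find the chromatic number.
χ(G) = 4

Clique number ω(G) = 4 (lower bound: χ ≥ ω).
The clique on [5, 6, 8, 13] has size 4, forcing χ ≥ 4, and the coloring below uses 4 colors, so χ(G) = 4.
A valid 4-coloring: color 1: [4, 8, 20]; color 2: [2, 6, 15]; color 3: [7, 13, 16]; color 4: [5, 10].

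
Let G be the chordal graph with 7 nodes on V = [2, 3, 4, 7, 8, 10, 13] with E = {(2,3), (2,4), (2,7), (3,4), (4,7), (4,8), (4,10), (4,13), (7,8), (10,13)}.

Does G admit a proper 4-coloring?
Yes, G is 4-colorable

A valid 4-coloring: color 1: [4]; color 2: [3, 7, 10]; color 3: [2, 8, 13].
(χ(G) = 3 ≤ 4.)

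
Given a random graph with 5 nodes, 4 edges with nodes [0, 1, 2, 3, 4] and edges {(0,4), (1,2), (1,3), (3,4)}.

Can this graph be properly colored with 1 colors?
Edge (0,4) forces its endpoints to differ, so 1 color is not enough.

No, G is not 1-colorable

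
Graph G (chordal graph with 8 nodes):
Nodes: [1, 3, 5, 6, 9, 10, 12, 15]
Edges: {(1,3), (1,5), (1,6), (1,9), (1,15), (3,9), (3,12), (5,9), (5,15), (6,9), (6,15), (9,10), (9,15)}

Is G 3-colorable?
The clique on vertices [1, 5, 9, 15] has size 4 > 3, so it alone needs 4 colors.

No, G is not 3-colorable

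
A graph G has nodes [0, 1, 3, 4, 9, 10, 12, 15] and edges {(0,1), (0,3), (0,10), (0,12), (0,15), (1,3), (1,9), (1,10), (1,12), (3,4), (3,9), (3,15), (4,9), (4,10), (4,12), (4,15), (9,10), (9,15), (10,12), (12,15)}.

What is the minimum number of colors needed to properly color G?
χ(G) = 4

Clique number ω(G) = 4 (lower bound: χ ≥ ω).
The clique on [0, 1, 10, 12] has size 4, forcing χ ≥ 4, and the coloring below uses 4 colors, so χ(G) = 4.
A valid 4-coloring: color 1: [3, 10]; color 2: [0, 4]; color 3: [1, 15]; color 4: [9, 12].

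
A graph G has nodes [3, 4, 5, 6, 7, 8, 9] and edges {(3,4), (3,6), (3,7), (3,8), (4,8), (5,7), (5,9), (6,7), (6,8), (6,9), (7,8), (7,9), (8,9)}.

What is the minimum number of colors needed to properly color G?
Clique number ω(G) = 4 (lower bound: χ ≥ ω).
The clique on [6, 7, 8, 9] has size 4, forcing χ ≥ 4, and the coloring below uses 4 colors, so χ(G) = 4.
A valid 4-coloring: color 1: [5, 8]; color 2: [4, 7]; color 3: [3, 9]; color 4: [6].

χ(G) = 4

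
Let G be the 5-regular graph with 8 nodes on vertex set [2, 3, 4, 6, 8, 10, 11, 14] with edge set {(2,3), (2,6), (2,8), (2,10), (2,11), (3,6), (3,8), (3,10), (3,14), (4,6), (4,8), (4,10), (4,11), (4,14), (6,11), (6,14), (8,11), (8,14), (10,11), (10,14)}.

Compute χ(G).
Clique number ω(G) = 3 (lower bound: χ ≥ ω).
Odd cycle [2, 11, 4, 14, 3] needs 3 colors (χ ≥ 3).
Vertex 6 is adjacent to every vertex of [2, 3, 4, 11, 14], which already need 3 colors among themselves, so 6 needs a new color (χ ≥ 4).
The coloring below uses 4 colors, so χ(G) = 4.
A valid 4-coloring: color 1: [11, 14]; color 2: [6, 8, 10]; color 3: [3, 4]; color 4: [2].

χ(G) = 4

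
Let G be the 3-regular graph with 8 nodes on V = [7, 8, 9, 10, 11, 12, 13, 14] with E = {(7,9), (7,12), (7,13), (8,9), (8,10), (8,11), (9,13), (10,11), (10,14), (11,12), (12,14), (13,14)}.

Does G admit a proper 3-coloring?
Yes, G is 3-colorable

A valid 3-coloring: color 1: [7, 8, 14]; color 2: [11, 13]; color 3: [9, 10, 12].
(χ(G) = 3 ≤ 3.)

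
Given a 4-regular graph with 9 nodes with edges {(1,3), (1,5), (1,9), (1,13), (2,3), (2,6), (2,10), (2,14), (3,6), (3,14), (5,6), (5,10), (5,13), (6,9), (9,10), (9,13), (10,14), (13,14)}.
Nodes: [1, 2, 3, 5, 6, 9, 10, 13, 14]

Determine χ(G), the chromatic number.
χ(G) = 3

Clique number ω(G) = 3 (lower bound: χ ≥ ω).
The clique on [1, 9, 13] has size 3, forcing χ ≥ 3, and the coloring below uses 3 colors, so χ(G) = 3.
A valid 3-coloring: color 1: [1, 6, 14]; color 2: [3, 10, 13]; color 3: [2, 5, 9].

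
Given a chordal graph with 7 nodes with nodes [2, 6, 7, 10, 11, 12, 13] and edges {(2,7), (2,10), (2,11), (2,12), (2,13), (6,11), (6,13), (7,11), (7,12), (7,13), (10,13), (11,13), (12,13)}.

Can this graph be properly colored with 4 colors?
A valid 4-coloring: color 1: [13]; color 2: [2, 6]; color 3: [7, 10]; color 4: [11, 12].
(χ(G) = 4 ≤ 4.)

Yes, G is 4-colorable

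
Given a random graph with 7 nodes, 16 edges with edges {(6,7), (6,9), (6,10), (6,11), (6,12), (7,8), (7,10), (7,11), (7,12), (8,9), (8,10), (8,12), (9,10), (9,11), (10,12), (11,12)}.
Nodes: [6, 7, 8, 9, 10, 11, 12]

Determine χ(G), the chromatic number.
χ(G) = 4

Clique number ω(G) = 4 (lower bound: χ ≥ ω).
The clique on [7, 8, 10, 12] has size 4, forcing χ ≥ 4, and the coloring below uses 4 colors, so χ(G) = 4.
A valid 4-coloring: color 1: [7, 9]; color 2: [10, 11]; color 3: [12]; color 4: [6, 8].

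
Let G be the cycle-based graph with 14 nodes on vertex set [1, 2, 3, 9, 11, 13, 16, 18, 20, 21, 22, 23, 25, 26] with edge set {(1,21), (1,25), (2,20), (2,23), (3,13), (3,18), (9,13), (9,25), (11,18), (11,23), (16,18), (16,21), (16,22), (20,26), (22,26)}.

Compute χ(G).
Clique number ω(G) = 2 (lower bound: χ ≥ ω).
The graph is bipartite (no odd cycle), so 2 colors suffice: χ(G) = 2.
A valid 2-coloring: color 1: [1, 2, 3, 9, 11, 16, 26]; color 2: [13, 18, 20, 21, 22, 23, 25].

χ(G) = 2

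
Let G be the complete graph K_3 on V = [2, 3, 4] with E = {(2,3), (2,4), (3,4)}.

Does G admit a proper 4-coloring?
A valid 4-coloring: color 1: [4]; color 2: [3]; color 3: [2].
(χ(G) = 3 ≤ 4.)

Yes, G is 4-colorable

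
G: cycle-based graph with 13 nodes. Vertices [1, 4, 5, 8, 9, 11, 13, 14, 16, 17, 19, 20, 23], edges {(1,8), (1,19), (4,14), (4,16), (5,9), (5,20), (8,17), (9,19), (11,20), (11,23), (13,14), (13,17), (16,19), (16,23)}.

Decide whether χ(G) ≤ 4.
A valid 4-coloring: color 1: [4, 8, 13, 19, 20, 23]; color 2: [1, 9, 11, 14, 16, 17]; color 3: [5].
(χ(G) = 3 ≤ 4.)

Yes, G is 4-colorable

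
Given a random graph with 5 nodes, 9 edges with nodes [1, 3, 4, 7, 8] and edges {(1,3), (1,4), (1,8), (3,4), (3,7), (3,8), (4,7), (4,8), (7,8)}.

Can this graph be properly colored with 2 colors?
The clique on vertices [1, 3, 4, 8] has size 4 > 2, so it alone needs 4 colors.

No, G is not 2-colorable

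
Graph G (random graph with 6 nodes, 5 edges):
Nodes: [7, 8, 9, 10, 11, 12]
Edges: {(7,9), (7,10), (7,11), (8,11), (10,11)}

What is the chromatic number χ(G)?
Clique number ω(G) = 3 (lower bound: χ ≥ ω).
The clique on [7, 10, 11] has size 3, forcing χ ≥ 3, and the coloring below uses 3 colors, so χ(G) = 3.
A valid 3-coloring: color 1: [7, 8, 12]; color 2: [9, 11]; color 3: [10].

χ(G) = 3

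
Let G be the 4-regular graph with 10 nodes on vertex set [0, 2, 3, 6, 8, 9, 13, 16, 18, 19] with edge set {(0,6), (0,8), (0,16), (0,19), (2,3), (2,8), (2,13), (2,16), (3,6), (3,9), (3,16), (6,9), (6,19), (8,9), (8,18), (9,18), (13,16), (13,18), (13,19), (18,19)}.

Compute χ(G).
Clique number ω(G) = 3 (lower bound: χ ≥ ω).
Suppose a proper 3-coloring c exists. The clique [0, 6, 19] takes 3 distinct colors; by symmetry let c(0) = 1, c(6) = 2, c(19) = 3.
- Vertex 3: neighbors [6] already have colors [2]; try each remaining color.
- Case c(3) = 1:
  - Vertex 9: neighbors [3, 6] already have colors [1, 2] ⇒ c(9) = 3.
  - Vertex 8: neighbors [0, 9] already have colors [1, 3] ⇒ c(8) = 2.
  - Vertex 2: neighbors [3, 8] already have colors [1, 2] ⇒ c(2) = 3.
  - Vertex 16: neighbors [0, 2] already have colors [1, 3] ⇒ c(16) = 2.
  - Vertex 13: neighbors [16, 2] already have colors [2, 3] ⇒ c(13) = 1.
  - Vertex 18: neighbors [13, 8, 9] already have colors [1, 2, 3] — all 3 colors blocked. Contradiction.
- Case c(3) = 3:
  - Vertex 9: neighbors [6, 3] already have colors [2, 3] ⇒ c(9) = 1.
  - Vertex 16: neighbors [0, 3] already have colors [1, 3] ⇒ c(16) = 2.
  - Vertex 2: neighbors [16, 3] already have colors [2, 3] ⇒ c(2) = 1.
  - Vertex 13: neighbors [2, 16, 19] already have colors [1, 2, 3] — all 3 colors blocked. Contradiction.
Every case ends in a contradiction, so G has no proper 3-coloring (χ ≥ 4).
The coloring below uses 4 colors, so χ(G) = 4.
A valid 4-coloring: color 1: [0, 3, 13]; color 2: [2, 9, 19]; color 3: [6, 8, 16]; color 4: [18].

χ(G) = 4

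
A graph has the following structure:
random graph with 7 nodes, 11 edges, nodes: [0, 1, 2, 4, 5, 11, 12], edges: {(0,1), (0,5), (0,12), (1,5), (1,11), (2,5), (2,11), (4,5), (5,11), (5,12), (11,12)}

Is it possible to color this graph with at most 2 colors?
The clique on vertices [0, 1, 5] has size 3 > 2, so it alone needs 3 colors.

No, G is not 2-colorable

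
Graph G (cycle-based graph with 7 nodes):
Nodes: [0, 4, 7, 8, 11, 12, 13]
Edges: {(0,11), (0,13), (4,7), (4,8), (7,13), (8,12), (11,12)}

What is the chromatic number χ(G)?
Clique number ω(G) = 2 (lower bound: χ ≥ ω).
Odd cycle [7, 13, 0, 11, 12, 8, 4] needs 3 colors (χ ≥ 3).
The coloring below uses 3 colors, so χ(G) = 3.
A valid 3-coloring: color 1: [0, 7, 8]; color 2: [4, 11, 13]; color 3: [12].

χ(G) = 3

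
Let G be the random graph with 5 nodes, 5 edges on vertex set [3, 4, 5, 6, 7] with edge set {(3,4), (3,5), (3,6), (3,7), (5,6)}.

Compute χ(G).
Clique number ω(G) = 3 (lower bound: χ ≥ ω).
The clique on [3, 5, 6] has size 3, forcing χ ≥ 3, and the coloring below uses 3 colors, so χ(G) = 3.
A valid 3-coloring: color 1: [3]; color 2: [4, 5, 7]; color 3: [6].

χ(G) = 3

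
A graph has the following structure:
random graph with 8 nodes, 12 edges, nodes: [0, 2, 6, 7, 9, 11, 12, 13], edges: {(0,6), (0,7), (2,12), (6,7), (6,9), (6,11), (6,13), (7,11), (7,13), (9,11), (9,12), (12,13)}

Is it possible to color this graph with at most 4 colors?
A valid 4-coloring: color 1: [6, 12]; color 2: [2, 7, 9]; color 3: [0, 11, 13].
(χ(G) = 3 ≤ 4.)

Yes, G is 4-colorable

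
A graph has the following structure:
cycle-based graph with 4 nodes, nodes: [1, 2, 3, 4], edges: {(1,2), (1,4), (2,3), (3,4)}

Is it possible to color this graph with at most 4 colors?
A valid 4-coloring: color 1: [2, 4]; color 2: [1, 3].
(χ(G) = 2 ≤ 4.)

Yes, G is 4-colorable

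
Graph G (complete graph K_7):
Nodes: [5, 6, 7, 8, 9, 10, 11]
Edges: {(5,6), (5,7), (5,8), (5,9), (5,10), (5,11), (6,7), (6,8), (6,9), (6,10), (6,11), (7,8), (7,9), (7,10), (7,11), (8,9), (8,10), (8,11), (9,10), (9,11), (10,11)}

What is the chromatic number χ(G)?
χ(G) = 7

Clique number ω(G) = 7 (lower bound: χ ≥ ω).
The clique on [5, 6, 7, 8, 9, 10, 11] has size 7, forcing χ ≥ 7, and the coloring below uses 7 colors, so χ(G) = 7.
A valid 7-coloring: color 1: [6]; color 2: [8]; color 3: [10]; color 4: [9]; color 5: [7]; color 6: [5]; color 7: [11].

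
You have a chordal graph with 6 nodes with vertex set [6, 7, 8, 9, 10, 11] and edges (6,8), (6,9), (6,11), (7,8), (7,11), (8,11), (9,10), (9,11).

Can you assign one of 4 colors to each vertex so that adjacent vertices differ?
A valid 4-coloring: color 1: [10, 11]; color 2: [8, 9]; color 3: [6, 7].
(χ(G) = 3 ≤ 4.)

Yes, G is 4-colorable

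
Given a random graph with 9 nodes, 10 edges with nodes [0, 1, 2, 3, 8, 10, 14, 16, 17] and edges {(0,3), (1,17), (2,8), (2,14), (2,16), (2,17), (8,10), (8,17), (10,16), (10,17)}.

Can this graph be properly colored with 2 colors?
No, G is not 2-colorable

The clique on vertices [2, 8, 17] has size 3 > 2, so it alone needs 3 colors.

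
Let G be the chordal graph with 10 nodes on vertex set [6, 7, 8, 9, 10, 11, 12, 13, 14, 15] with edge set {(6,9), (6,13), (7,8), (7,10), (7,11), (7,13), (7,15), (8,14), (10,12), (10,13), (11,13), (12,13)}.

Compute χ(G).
Clique number ω(G) = 3 (lower bound: χ ≥ ω).
The clique on [7, 10, 13] has size 3, forcing χ ≥ 3, and the coloring below uses 3 colors, so χ(G) = 3.
A valid 3-coloring: color 1: [8, 9, 13, 15]; color 2: [6, 7, 12, 14]; color 3: [10, 11].

χ(G) = 3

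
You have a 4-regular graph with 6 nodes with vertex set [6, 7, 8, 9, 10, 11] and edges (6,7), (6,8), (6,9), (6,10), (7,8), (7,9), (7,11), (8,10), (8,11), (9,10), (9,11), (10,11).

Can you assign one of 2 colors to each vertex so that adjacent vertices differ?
No, G is not 2-colorable

The clique on vertices [8, 10, 11] has size 3 > 2, so it alone needs 3 colors.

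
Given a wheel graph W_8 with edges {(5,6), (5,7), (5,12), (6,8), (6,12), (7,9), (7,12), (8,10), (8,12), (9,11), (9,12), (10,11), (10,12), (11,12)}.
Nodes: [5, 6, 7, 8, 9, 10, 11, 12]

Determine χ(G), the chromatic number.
Clique number ω(G) = 3 (lower bound: χ ≥ ω).
Odd cycle [9, 11, 10, 8, 6, 5, 7] needs 3 colors (χ ≥ 3).
Vertex 12 is adjacent to every vertex of [5, 6, 7, 8, 9, 10, 11], which already need 3 colors among themselves, so 12 needs a new color (χ ≥ 4).
The coloring below uses 4 colors, so χ(G) = 4.
A valid 4-coloring: color 1: [12]; color 2: [5, 9, 10]; color 3: [7, 8, 11]; color 4: [6].

χ(G) = 4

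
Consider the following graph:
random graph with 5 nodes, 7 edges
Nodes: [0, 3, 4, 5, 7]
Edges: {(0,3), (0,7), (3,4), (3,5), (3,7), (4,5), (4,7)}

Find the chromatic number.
Clique number ω(G) = 3 (lower bound: χ ≥ ω).
The clique on [0, 3, 7] has size 3, forcing χ ≥ 3, and the coloring below uses 3 colors, so χ(G) = 3.
A valid 3-coloring: color 1: [3]; color 2: [5, 7]; color 3: [0, 4].

χ(G) = 3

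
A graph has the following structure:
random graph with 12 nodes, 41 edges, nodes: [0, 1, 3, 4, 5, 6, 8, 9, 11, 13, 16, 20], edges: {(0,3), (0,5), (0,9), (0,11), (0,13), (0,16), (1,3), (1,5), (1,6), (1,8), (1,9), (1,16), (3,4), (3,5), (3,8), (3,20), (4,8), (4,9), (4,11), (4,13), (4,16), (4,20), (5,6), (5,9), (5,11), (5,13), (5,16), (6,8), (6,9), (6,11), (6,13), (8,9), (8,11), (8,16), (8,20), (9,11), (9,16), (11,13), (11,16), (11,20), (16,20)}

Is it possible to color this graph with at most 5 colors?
A valid 5-coloring: color 1: [1, 11]; color 2: [9, 13, 20]; color 3: [5, 8]; color 4: [3, 6, 16]; color 5: [0, 4].
(χ(G) = 5 ≤ 5.)

Yes, G is 5-colorable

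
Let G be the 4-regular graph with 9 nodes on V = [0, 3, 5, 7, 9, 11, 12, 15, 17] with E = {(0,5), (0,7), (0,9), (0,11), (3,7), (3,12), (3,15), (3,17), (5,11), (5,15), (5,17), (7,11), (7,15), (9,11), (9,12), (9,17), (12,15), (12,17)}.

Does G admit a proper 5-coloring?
Yes, G is 5-colorable

A valid 5-coloring: color 1: [5, 7, 9]; color 2: [3, 11]; color 3: [0, 12]; color 4: [15, 17].
(χ(G) = 4 ≤ 5.)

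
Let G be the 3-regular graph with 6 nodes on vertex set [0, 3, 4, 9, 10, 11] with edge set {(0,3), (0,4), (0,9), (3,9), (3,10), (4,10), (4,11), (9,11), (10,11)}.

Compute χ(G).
χ(G) = 3

Clique number ω(G) = 3 (lower bound: χ ≥ ω).
The clique on [0, 3, 9] has size 3, forcing χ ≥ 3, and the coloring below uses 3 colors, so χ(G) = 3.
A valid 3-coloring: color 1: [0, 10]; color 2: [3, 11]; color 3: [4, 9].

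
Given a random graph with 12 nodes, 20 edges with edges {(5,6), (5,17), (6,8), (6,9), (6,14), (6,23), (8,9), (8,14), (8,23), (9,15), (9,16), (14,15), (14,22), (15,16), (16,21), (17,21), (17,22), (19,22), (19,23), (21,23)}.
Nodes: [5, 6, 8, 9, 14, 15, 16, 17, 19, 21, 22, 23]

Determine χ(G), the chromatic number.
χ(G) = 3

Clique number ω(G) = 3 (lower bound: χ ≥ ω).
The clique on [6, 8, 9] has size 3, forcing χ ≥ 3, and the coloring below uses 3 colors, so χ(G) = 3.
A valid 3-coloring: color 1: [6, 16, 22]; color 2: [9, 14, 17, 23]; color 3: [5, 8, 15, 19, 21].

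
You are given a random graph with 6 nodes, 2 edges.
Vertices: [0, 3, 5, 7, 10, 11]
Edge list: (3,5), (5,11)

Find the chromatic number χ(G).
Clique number ω(G) = 2 (lower bound: χ ≥ ω).
The graph is bipartite (no odd cycle), so 2 colors suffice: χ(G) = 2.
A valid 2-coloring: color 1: [0, 5, 7, 10]; color 2: [3, 11].

χ(G) = 2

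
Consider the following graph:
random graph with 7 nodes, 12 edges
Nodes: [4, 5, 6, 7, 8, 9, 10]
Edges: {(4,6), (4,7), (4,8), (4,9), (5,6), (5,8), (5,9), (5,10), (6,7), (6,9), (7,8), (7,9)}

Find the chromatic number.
χ(G) = 4

Clique number ω(G) = 4 (lower bound: χ ≥ ω).
The clique on [4, 6, 7, 9] has size 4, forcing χ ≥ 4, and the coloring below uses 4 colors, so χ(G) = 4.
A valid 4-coloring: color 1: [6, 8, 10]; color 2: [9]; color 3: [5, 7]; color 4: [4].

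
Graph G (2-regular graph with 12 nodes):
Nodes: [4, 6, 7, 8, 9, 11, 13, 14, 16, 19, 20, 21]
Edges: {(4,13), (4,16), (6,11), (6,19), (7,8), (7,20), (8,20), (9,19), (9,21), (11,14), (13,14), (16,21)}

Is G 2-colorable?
No, G is not 2-colorable

The clique on vertices [7, 8, 20] has size 3 > 2, so it alone needs 3 colors.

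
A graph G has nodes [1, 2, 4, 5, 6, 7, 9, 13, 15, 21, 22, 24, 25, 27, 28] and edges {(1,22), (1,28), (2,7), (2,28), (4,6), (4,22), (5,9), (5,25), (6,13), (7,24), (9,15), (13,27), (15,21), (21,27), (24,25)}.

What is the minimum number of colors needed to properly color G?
Clique number ω(G) = 2 (lower bound: χ ≥ ω).
Odd cycle [9, 15, 21, 27, 13, 6, 4, 22, 1, 28, 2, 7, 24, 25, 5] needs 3 colors (χ ≥ 3).
The coloring below uses 3 colors, so χ(G) = 3.
A valid 3-coloring: color 1: [1, 2, 4, 9, 13, 21, 25]; color 2: [5, 6, 7, 15, 22, 27, 28]; color 3: [24].

χ(G) = 3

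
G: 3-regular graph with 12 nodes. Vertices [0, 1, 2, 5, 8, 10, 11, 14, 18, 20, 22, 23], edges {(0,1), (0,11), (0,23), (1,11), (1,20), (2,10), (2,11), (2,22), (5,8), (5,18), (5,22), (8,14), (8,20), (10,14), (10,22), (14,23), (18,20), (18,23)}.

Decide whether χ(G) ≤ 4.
Yes, G is 4-colorable

A valid 4-coloring: color 1: [0, 2, 5, 14, 20]; color 2: [1, 8, 10, 23]; color 3: [11, 18, 22].
(χ(G) = 3 ≤ 4.)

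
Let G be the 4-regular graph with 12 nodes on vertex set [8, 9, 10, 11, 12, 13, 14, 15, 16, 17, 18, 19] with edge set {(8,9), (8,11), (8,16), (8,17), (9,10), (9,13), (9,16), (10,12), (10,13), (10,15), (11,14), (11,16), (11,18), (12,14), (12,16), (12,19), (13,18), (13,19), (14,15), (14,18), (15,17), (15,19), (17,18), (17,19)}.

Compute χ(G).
Clique number ω(G) = 3 (lower bound: χ ≥ ω).
The clique on [8, 9, 16] has size 3, forcing χ ≥ 3, and the coloring below uses 3 colors, so χ(G) = 3.
A valid 3-coloring: color 1: [13, 14, 16, 17]; color 2: [9, 11, 12, 15]; color 3: [8, 10, 18, 19].

χ(G) = 3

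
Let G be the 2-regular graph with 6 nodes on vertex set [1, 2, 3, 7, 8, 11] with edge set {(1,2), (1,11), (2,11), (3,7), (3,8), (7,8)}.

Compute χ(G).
χ(G) = 3

Clique number ω(G) = 3 (lower bound: χ ≥ ω).
The clique on [3, 7, 8] has size 3, forcing χ ≥ 3, and the coloring below uses 3 colors, so χ(G) = 3.
A valid 3-coloring: color 1: [1, 7]; color 2: [8, 11]; color 3: [2, 3].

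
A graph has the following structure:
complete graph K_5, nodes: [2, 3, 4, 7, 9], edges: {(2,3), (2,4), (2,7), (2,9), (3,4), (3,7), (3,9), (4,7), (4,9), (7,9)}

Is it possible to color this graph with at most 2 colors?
The clique on vertices [2, 3, 4, 7, 9] has size 5 > 2, so it alone needs 5 colors.

No, G is not 2-colorable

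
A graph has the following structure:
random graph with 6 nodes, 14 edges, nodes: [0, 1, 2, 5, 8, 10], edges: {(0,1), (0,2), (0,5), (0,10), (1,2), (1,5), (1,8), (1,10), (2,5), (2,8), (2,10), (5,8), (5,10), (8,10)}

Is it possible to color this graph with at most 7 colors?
A valid 7-coloring: color 1: [5]; color 2: [2]; color 3: [10]; color 4: [1]; color 5: [0, 8].
(χ(G) = 5 ≤ 7.)

Yes, G is 7-colorable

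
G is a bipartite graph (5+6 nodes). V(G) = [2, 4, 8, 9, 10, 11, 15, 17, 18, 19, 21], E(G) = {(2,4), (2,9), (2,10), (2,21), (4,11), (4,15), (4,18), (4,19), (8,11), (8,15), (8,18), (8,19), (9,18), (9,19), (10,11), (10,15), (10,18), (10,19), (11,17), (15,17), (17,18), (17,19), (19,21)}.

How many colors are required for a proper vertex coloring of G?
χ(G) = 2

Clique number ω(G) = 2 (lower bound: χ ≥ ω).
The graph is bipartite (no odd cycle), so 2 colors suffice: χ(G) = 2.
A valid 2-coloring: color 1: [2, 11, 15, 18, 19]; color 2: [4, 8, 9, 10, 17, 21].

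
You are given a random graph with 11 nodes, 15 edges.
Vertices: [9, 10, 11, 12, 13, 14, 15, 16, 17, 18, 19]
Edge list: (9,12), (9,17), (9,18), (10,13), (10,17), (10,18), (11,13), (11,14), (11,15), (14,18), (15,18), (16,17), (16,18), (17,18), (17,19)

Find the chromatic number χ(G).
χ(G) = 3

Clique number ω(G) = 3 (lower bound: χ ≥ ω).
The clique on [16, 17, 18] has size 3, forcing χ ≥ 3, and the coloring below uses 3 colors, so χ(G) = 3.
A valid 3-coloring: color 1: [12, 13, 18, 19]; color 2: [11, 17]; color 3: [9, 10, 14, 15, 16].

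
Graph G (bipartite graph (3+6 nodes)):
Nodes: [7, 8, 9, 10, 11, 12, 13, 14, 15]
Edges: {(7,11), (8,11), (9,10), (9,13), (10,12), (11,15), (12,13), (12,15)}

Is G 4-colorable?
A valid 4-coloring: color 1: [9, 11, 12, 14]; color 2: [7, 8, 10, 13, 15].
(χ(G) = 2 ≤ 4.)

Yes, G is 4-colorable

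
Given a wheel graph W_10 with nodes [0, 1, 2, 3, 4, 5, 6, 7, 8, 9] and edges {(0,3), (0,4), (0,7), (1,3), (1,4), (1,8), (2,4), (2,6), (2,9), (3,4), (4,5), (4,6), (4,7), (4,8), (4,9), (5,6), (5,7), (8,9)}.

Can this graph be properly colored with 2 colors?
No, G is not 2-colorable

The clique on vertices [0, 3, 4] has size 3 > 2, so it alone needs 3 colors.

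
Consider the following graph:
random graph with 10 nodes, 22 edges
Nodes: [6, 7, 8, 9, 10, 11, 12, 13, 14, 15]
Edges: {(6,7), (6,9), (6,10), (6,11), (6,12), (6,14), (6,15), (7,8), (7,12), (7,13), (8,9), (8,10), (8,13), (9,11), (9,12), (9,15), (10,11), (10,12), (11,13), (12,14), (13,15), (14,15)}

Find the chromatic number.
Clique number ω(G) = 3 (lower bound: χ ≥ ω).
The clique on [7, 8, 13] has size 3, forcing χ ≥ 3, and the coloring below uses 3 colors, so χ(G) = 3.
A valid 3-coloring: color 1: [6, 13]; color 2: [8, 11, 12, 15]; color 3: [7, 9, 10, 14].

χ(G) = 3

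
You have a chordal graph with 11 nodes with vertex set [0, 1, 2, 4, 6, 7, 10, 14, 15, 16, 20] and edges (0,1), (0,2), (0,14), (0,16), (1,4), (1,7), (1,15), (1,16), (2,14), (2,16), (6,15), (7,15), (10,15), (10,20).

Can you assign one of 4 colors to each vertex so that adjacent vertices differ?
A valid 4-coloring: color 1: [1, 2, 6, 10]; color 2: [0, 4, 15, 20]; color 3: [7, 14, 16].
(χ(G) = 3 ≤ 4.)

Yes, G is 4-colorable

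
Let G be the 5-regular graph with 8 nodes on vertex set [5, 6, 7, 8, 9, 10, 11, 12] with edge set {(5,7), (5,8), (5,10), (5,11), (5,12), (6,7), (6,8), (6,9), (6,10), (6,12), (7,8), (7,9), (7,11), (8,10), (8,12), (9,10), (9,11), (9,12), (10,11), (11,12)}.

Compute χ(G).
χ(G) = 4

Clique number ω(G) = 3 (lower bound: χ ≥ ω).
Odd cycle [9, 6, 8, 5, 11] needs 3 colors (χ ≥ 3).
Vertex 7 is adjacent to every vertex of [5, 6, 8, 9, 11], which already need 3 colors among themselves, so 7 needs a new color (χ ≥ 4).
The coloring below uses 4 colors, so χ(G) = 4.
A valid 4-coloring: color 1: [5, 6]; color 2: [7, 10, 12]; color 3: [8, 11]; color 4: [9].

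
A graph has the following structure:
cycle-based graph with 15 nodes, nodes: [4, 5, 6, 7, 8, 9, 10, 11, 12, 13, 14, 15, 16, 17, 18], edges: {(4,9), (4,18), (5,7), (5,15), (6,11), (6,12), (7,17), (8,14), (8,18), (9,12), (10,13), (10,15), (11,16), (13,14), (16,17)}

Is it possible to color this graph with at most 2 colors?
No, G is not 2-colorable

Odd cycle [5, 7, 17, 16, 11, 6, 12, 9, 4, 18, 8, 14, 13, 10, 15] needs 3 colors (χ ≥ 3).
Hence χ(G) ≥ 3 > 2, so no proper 2-coloring exists.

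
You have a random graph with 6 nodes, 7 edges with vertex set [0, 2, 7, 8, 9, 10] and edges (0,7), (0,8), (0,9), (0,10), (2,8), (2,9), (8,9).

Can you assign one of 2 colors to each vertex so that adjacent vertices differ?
The clique on vertices [0, 8, 9] has size 3 > 2, so it alone needs 3 colors.

No, G is not 2-colorable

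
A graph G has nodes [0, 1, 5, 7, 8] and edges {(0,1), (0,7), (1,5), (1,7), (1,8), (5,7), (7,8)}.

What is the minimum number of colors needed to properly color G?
Clique number ω(G) = 3 (lower bound: χ ≥ ω).
The clique on [1, 7, 8] has size 3, forcing χ ≥ 3, and the coloring below uses 3 colors, so χ(G) = 3.
A valid 3-coloring: color 1: [7]; color 2: [1]; color 3: [0, 5, 8].

χ(G) = 3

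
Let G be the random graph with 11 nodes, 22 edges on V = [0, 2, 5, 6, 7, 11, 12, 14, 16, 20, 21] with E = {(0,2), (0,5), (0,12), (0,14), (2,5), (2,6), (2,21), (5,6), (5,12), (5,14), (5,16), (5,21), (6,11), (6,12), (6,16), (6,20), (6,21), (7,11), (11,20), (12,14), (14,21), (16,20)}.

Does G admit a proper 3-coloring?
No, G is not 3-colorable

The clique on vertices [0, 5, 12, 14] has size 4 > 3, so it alone needs 4 colors.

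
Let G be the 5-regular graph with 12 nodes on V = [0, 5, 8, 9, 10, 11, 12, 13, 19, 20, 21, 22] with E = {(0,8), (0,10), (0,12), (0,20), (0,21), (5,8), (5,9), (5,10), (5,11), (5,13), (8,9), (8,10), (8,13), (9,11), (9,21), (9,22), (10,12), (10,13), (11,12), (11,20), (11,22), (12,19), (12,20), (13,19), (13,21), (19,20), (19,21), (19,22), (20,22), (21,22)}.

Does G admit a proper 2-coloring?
The clique on vertices [5, 8, 10, 13] has size 4 > 2, so it alone needs 4 colors.

No, G is not 2-colorable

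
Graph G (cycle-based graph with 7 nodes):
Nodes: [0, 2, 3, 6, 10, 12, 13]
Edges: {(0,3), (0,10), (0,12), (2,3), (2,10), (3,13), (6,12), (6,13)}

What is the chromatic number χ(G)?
χ(G) = 3

Clique number ω(G) = 2 (lower bound: χ ≥ ω).
Odd cycle [3, 0, 12, 6, 13] needs 3 colors (χ ≥ 3).
The coloring below uses 3 colors, so χ(G) = 3.
A valid 3-coloring: color 1: [3, 6, 10]; color 2: [0, 2, 13]; color 3: [12].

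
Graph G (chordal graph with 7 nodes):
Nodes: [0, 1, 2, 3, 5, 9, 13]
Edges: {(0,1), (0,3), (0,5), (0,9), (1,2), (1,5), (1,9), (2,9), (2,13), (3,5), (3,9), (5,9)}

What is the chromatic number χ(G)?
χ(G) = 4

Clique number ω(G) = 4 (lower bound: χ ≥ ω).
The clique on [0, 1, 5, 9] has size 4, forcing χ ≥ 4, and the coloring below uses 4 colors, so χ(G) = 4.
A valid 4-coloring: color 1: [9, 13]; color 2: [2, 5]; color 3: [0]; color 4: [1, 3].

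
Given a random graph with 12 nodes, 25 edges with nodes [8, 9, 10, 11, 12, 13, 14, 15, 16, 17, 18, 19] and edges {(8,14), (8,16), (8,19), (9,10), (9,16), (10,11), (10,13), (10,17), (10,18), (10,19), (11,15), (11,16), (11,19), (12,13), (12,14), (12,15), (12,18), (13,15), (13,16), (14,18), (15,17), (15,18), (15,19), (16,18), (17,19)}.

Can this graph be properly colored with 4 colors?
Yes, G is 4-colorable

A valid 4-coloring: color 1: [10, 14, 15, 16]; color 2: [9, 13, 18, 19]; color 3: [8, 11, 12, 17].
(χ(G) = 3 ≤ 4.)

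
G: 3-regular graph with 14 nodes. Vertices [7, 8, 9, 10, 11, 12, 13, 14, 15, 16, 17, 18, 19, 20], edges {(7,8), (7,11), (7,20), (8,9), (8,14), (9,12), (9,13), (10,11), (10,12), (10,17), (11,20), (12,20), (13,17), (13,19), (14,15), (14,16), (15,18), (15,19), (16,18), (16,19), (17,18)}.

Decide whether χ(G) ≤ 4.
A valid 4-coloring: color 1: [8, 11, 12, 13, 15, 16]; color 2: [9, 10, 14, 18, 19, 20]; color 3: [7, 17].
(χ(G) = 3 ≤ 4.)

Yes, G is 4-colorable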